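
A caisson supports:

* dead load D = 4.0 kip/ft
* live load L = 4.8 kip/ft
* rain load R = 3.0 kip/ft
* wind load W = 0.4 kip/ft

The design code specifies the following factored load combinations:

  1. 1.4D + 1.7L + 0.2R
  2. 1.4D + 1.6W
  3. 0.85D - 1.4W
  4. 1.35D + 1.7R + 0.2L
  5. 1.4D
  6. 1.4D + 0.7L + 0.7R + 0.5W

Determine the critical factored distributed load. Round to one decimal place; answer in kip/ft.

1. 1.4(4.0) + 1.7(4.8) + 0.2(3.0) = 14.4
2. 1.4(4.0) + 1.6(0.4) = 6.2
3. 0.85(4.0) - 1.4(0.4) = 2.8
4. 1.35(4.0) + 1.7(3.0) + 0.2(4.8) = 11.5
5. 1.4(4.0) = 5.6
6. 1.4(4.0) + 0.7(4.8) + 0.7(3.0) + 0.5(0.4) = 11.3
Maximum is from combination 1.

14.4 kip/ft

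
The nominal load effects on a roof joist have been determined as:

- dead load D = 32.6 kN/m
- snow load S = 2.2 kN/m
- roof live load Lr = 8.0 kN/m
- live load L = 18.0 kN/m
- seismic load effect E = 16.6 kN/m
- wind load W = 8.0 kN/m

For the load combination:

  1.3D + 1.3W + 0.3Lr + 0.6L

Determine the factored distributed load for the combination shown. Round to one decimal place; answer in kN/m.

1.3(32.6) + 1.3(8.0) + 0.3(8.0) + 0.6(18.0) = 42.4 + 10.4 + 2.4 + 10.8 = 66.0
w_u = 66.0 kN/m.

66.0 kN/m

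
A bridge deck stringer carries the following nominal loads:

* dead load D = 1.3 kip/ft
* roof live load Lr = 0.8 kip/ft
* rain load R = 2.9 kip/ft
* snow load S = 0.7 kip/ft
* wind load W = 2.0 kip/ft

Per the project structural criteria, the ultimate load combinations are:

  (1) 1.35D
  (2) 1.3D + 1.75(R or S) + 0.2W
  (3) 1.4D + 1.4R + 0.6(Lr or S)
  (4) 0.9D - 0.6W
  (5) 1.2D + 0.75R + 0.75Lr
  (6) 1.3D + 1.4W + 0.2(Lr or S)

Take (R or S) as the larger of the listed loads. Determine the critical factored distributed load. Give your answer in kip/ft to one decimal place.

(R or S) → R = 2.9 kip/ft; (Lr or S) → Lr = 0.8 kip/ft.
(1) 1.35(1.3) = 1.8
(2) 1.3(1.3) + 1.75(2.9) + 0.2(2.0) = 1.7 + 5.1 + 0.4 = 7.2
(3) 1.4(1.3) + 1.4(2.9) + 0.6(0.8) = 1.8 + 4.1 + 0.5 = 6.4
(4) 0.9(1.3) - 0.6(2.0) = 1.2 - 1.2 = -0.0
(5) 1.2(1.3) + 0.75(2.9) + 0.75(0.8) = 4.3
(6) 1.3(1.3) + 1.4(2.0) + 0.2(0.8) = 1.7 + 2.8 + 0.2 = 4.7
The controlling combination is 2, giving 7.2 kip/ft.

7.2 kip/ft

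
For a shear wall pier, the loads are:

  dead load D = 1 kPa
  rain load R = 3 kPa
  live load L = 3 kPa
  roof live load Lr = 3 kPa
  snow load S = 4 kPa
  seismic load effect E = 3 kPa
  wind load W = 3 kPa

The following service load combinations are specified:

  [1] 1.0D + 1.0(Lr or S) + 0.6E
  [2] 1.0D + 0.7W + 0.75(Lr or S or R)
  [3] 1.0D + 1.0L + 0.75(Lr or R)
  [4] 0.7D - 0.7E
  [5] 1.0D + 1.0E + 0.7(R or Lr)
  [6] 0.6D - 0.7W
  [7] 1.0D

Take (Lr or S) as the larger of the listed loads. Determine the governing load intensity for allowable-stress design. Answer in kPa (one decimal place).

6.8 kPa

(Lr or S) → S = 4 kPa; (Lr or S or R) → S = 4 kPa; (Lr or R) → Lr = 3 kPa; (R or Lr) → R = 3 kPa.
[1] 1.0(1) + 1.0(4) + 0.6(3) = 1.0 + 4.0 + 1.8 = 6.8
[2] 1.0(1) + 0.7(3) + 0.75(4) = 1.0 + 2.1 + 3.0 = 6.1
[3] 1.0(1) + 1.0(3) + 0.75(3) = 1.0 + 3.0 + 2.3 = 6.3
[4] 0.7(1) - 0.7(3) = 0.7 - 2.1 = -1.4
[5] 1.0(1) + 1.0(3) + 0.7(3) = 1.0 + 3.0 + 2.1 = 6.1
[6] 0.6(1) - 0.7(3) = 0.6 - 2.1 = -1.5
[7] 1.0(1) = 1.0
The controlling combination is 1, giving 6.8 kPa.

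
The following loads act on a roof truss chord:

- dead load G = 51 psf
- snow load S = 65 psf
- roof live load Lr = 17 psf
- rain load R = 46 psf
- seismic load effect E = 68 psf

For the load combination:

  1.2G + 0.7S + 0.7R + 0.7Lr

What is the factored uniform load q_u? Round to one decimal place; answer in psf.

150.8 psf

1.2(51) + 0.7(65) + 0.7(46) + 0.7(17) = 150.8
q_u = 150.8 psf.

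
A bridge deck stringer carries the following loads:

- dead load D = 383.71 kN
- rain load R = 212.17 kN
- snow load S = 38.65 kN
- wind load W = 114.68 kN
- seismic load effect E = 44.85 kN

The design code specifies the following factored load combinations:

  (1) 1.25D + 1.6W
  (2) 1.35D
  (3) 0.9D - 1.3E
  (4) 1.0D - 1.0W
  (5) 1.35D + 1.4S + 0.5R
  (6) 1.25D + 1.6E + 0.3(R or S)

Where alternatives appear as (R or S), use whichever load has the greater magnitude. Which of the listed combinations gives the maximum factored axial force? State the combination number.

(R or S) → R = 212.17 kN.
(1) 1.25(383.71) + 1.6(114.68) = 663.13
(2) 1.35(383.71) = 518.01
(3) 0.9(383.71) - 1.3(44.85) = 287.03
(4) 1.0(383.71) - 1.0(114.68) = 269.03
(5) 1.35(383.71) + 1.4(38.65) + 0.5(212.17) = 678.20
(6) 1.25(383.71) + 1.6(44.85) + 0.3(212.17) = 615.05
The largest value is 678.20 kN from combination 5.

Combination 5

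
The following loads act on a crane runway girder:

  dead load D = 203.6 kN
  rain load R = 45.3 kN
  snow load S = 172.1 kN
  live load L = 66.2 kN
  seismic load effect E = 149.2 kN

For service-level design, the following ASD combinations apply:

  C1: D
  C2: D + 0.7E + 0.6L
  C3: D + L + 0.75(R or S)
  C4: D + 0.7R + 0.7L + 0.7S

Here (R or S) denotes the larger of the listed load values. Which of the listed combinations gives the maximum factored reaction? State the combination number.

Combination 4

(R or S) → S = 172.1 kN.
C1: 1.0(203.6) = 203.60
C2: 1.0(203.6) + 0.7(149.2) + 0.6(66.2) = 203.60 + 104.44 + 39.72 = 347.76
C3: 1.0(203.6) + 1.0(66.2) + 0.75(172.1) = 203.60 + 66.20 + 129.08 = 398.88
C4: 1.0(203.6) + 0.7(45.3) + 0.7(66.2) + 0.7(172.1) = 203.60 + 31.71 + 46.34 + 120.47 = 402.12
The largest value is 402.12 kN from combination 4.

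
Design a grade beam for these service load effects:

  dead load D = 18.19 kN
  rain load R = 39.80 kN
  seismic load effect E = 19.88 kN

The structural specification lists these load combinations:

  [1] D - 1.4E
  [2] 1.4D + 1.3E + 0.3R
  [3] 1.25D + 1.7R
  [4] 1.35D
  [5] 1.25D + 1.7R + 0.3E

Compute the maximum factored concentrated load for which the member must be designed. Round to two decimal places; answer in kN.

[1] 1.0(18.19) - 1.4(19.88) = -9.64
[2] 1.4(18.19) + 1.3(19.88) + 0.3(39.80) = 63.25
[3] 1.25(18.19) + 1.7(39.80) = 90.40
[4] 1.35(18.19) = 24.56
[5] 1.25(18.19) + 1.7(39.80) + 0.3(19.88) = 96.36
Combination 5 governs: P_u = 96.36 kN.

96.36 kN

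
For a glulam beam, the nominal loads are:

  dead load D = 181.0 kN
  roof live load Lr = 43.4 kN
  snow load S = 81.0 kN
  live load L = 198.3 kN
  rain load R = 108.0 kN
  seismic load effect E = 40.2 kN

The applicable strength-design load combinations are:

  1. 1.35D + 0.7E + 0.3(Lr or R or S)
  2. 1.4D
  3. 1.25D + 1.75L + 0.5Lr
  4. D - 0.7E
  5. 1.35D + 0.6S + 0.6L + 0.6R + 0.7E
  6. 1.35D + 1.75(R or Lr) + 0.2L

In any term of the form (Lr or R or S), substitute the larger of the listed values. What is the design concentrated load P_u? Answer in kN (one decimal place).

595.0 kN

(Lr or R or S) → R = 108.0 kN; (R or Lr) → R = 108.0 kN.
1. 1.35(181.0) + 0.7(40.2) + 0.3(108.0) = 304.9
2. 1.4(181.0) = 253.4
3. 1.25(181.0) + 1.75(198.3) + 0.5(43.4) = 595.0
4. 1.0(181.0) - 0.7(40.2) = 152.9
5. 1.35(181.0) + 0.6(81.0) + 0.6(198.3) + 0.6(108.0) + 0.7(40.2) = 504.9
6. 1.35(181.0) + 1.75(108.0) + 0.2(198.3) = 473.0
The controlling combination is 3, giving 595.0 kN.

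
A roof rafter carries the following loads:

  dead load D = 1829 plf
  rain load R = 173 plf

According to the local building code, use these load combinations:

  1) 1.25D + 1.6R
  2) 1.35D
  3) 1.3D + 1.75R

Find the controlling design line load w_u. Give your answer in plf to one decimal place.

1) 1.25(1829) + 1.6(173) = 2563.1
2) 1.35(1829) = 2469.2
3) 1.3(1829) + 1.75(173) = 2680.5
Maximum is from combination 3.

2680.5 plf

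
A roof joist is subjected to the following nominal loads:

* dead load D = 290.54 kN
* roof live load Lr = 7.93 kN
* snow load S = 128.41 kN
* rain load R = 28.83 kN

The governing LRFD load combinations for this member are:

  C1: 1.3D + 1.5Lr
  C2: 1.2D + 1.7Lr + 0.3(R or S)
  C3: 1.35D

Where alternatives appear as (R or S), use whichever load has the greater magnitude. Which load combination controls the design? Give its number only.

(R or S) → S = 128.41 kN.
C1: 1.3(290.54) + 1.5(7.93) = 377.70 + 11.90 = 389.60
C2: 1.2(290.54) + 1.7(7.93) + 0.3(128.41) = 348.65 + 13.48 + 38.52 = 400.65
C3: 1.35(290.54) = 392.23
The largest value is 400.65 kN from combination 2.

Combination 2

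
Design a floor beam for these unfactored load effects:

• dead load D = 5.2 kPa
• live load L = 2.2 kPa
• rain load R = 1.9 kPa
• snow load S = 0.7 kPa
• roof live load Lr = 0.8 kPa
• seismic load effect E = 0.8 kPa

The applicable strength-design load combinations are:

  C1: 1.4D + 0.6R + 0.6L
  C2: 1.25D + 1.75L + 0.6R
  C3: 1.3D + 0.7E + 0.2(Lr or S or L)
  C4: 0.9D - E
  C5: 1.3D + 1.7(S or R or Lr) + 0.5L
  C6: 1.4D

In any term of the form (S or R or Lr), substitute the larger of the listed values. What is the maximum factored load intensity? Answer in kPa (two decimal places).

(Lr or S or L) → L = 2.2 kPa; (S or R or Lr) → R = 1.9 kPa.
C1: 1.4(5.2) + 0.6(1.9) + 0.6(2.2) = 9.74
C2: 1.25(5.2) + 1.75(2.2) + 0.6(1.9) = 11.49
C3: 1.3(5.2) + 0.7(0.8) + 0.2(2.2) = 7.76
C4: 0.9(5.2) - 1.0(0.8) = 3.88
C5: 1.3(5.2) + 1.7(1.9) + 0.5(2.2) = 11.09
C6: 1.4(5.2) = 7.28
Maximum is from combination 2.

11.49 kPa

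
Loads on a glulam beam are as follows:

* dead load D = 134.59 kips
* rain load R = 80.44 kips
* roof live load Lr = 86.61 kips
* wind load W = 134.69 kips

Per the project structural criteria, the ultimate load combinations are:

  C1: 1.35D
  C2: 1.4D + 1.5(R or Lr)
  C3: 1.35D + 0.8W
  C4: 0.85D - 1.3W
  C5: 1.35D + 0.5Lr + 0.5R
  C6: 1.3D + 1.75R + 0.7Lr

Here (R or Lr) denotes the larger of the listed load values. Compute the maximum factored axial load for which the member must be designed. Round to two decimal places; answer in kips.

376.36 kips

(R or Lr) → Lr = 86.61 kips.
C1: 1.35(134.59) = 181.70
C2: 1.4(134.59) + 1.5(86.61) = 318.34
C3: 1.35(134.59) + 0.8(134.69) = 181.70 + 107.75 = 289.45
C4: 0.85(134.59) - 1.3(134.69) = 114.40 - 175.10 = -60.70
C5: 1.35(134.59) + 0.5(86.61) + 0.5(80.44) = 265.22
C6: 1.3(134.59) + 1.75(80.44) + 0.7(86.61) = 376.36
Maximum is from combination 6.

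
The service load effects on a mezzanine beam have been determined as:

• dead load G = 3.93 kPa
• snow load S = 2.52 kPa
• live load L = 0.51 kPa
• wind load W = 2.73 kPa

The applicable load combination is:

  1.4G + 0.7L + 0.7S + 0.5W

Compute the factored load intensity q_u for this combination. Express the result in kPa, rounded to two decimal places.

1.4(3.93) + 0.7(0.51) + 0.7(2.52) + 0.5(2.73) = 5.50 + 0.36 + 1.76 + 1.37 = 8.99
q_u = 8.99 kPa.

8.99 kPa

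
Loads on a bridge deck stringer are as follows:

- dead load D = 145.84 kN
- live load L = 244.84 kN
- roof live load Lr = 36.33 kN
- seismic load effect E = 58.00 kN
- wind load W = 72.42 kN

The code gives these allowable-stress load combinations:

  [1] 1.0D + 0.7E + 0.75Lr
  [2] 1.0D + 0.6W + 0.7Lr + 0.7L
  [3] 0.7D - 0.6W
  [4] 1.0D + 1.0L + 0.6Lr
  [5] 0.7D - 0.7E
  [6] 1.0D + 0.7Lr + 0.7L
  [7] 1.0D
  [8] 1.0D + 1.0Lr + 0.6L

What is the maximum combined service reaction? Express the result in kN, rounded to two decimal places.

412.48 kN

[1] 1.0(145.84) + 0.7(58.00) + 0.75(36.33) = 213.69
[2] 1.0(145.84) + 0.6(72.42) + 0.7(36.33) + 0.7(244.84) = 386.11
[3] 0.7(145.84) - 0.6(72.42) = 58.64
[4] 1.0(145.84) + 1.0(244.84) + 0.6(36.33) = 412.48
[5] 0.7(145.84) - 0.7(58.00) = 61.49
[6] 1.0(145.84) + 0.7(36.33) + 0.7(244.84) = 342.66
[7] 1.0(145.84) = 145.84
[8] 1.0(145.84) + 1.0(36.33) + 0.6(244.84) = 329.07
Combination 4 governs: V = 412.48 kN.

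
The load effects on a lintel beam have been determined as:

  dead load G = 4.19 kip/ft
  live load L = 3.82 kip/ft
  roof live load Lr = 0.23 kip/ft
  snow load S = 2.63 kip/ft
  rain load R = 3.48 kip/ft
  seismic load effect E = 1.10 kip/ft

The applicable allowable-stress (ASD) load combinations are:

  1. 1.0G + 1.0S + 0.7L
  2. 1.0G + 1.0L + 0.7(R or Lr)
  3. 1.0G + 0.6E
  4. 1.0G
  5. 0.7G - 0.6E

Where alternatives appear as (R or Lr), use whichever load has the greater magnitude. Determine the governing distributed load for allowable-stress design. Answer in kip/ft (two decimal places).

(R or Lr) → R = 3.48 kip/ft.
1. 1.0(4.19) + 1.0(2.63) + 0.7(3.82) = 4.19 + 2.63 + 2.67 = 9.49
2. 1.0(4.19) + 1.0(3.82) + 0.7(3.48) = 4.19 + 3.82 + 2.44 = 10.45
3. 1.0(4.19) + 0.6(1.10) = 4.19 + 0.66 = 4.85
4. 1.0(4.19) = 4.19
5. 0.7(4.19) - 0.6(1.10) = 2.93 - 0.66 = 2.27
The controlling combination is 2, giving 10.45 kip/ft.

10.45 kip/ft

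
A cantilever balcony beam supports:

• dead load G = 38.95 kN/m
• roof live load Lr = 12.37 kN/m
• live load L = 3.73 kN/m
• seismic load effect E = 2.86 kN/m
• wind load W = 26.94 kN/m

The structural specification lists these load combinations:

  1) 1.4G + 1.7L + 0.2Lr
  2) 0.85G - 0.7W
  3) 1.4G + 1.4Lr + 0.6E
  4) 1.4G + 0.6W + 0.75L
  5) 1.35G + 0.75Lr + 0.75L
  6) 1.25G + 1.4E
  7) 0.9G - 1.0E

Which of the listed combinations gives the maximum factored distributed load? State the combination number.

Combination 3

1) 1.4(38.95) + 1.7(3.73) + 0.2(12.37) = 63.35
2) 0.85(38.95) - 0.7(26.94) = 33.11 - 18.86 = 14.25
3) 1.4(38.95) + 1.4(12.37) + 0.6(2.86) = 73.56
4) 1.4(38.95) + 0.6(26.94) + 0.75(3.73) = 54.53 + 16.16 + 2.80 = 73.49
5) 1.35(38.95) + 0.75(12.37) + 0.75(3.73) = 52.58 + 9.28 + 2.80 = 64.66
6) 1.25(38.95) + 1.4(2.86) = 48.69 + 4.00 = 52.69
7) 0.9(38.95) - 1.0(2.86) = 35.06 - 2.86 = 32.20
The largest value is 73.56 kN/m from combination 3.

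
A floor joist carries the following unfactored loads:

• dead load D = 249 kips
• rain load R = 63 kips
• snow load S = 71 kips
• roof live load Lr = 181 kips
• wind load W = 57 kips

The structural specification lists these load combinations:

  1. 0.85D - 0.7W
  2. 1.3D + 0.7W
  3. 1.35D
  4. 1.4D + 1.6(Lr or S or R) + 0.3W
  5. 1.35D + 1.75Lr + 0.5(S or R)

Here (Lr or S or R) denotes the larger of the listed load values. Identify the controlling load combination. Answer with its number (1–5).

(Lr or S or R) → Lr = 181 kips; (S or R) → S = 71 kips.
1. 0.85(249) - 0.7(57) = 211.65 - 39.90 = 171.75
2. 1.3(249) + 0.7(57) = 323.70 + 39.90 = 363.60
3. 1.35(249) = 336.15
4. 1.4(249) + 1.6(181) + 0.3(57) = 348.60 + 289.60 + 17.10 = 655.30
5. 1.35(249) + 1.75(181) + 0.5(71) = 336.15 + 316.75 + 35.50 = 688.40
The largest value is 688.40 kips from combination 5.

Combination 5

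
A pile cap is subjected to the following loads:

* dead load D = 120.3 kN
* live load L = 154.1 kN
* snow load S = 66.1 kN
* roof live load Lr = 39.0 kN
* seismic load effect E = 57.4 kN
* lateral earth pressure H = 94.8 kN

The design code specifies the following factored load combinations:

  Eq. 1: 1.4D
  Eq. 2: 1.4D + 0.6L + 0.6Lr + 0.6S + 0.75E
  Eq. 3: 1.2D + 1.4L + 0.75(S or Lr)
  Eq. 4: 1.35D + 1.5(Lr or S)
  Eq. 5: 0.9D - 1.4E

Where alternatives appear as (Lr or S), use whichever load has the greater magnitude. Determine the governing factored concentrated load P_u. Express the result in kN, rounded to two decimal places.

(S or Lr) → S = 66.1 kN; (Lr or S) → S = 66.1 kN.
Eq. 1: 1.4(120.3) = 168.42
Eq. 2: 1.4(120.3) + 0.6(154.1) + 0.6(39.0) + 0.6(66.1) + 0.75(57.4) = 168.42 + 92.46 + 23.40 + 39.66 + 43.05 = 366.99
Eq. 3: 1.2(120.3) + 1.4(154.1) + 0.75(66.1) = 144.36 + 215.74 + 49.58 = 409.68
Eq. 4: 1.35(120.3) + 1.5(66.1) = 162.41 + 99.15 = 261.56
Eq. 5: 0.9(120.3) - 1.4(57.4) = 108.27 - 80.36 = 27.91
Maximum is from combination 3.

409.68 kN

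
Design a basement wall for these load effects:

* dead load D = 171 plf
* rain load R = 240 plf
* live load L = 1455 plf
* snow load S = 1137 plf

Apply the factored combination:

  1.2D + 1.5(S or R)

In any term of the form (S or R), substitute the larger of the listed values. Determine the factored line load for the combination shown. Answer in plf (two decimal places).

1910.70 plf

(S or R) → S = 1137 plf.
1.2(171) + 1.5(1137) = 1910.70
w_u = 1910.70 plf.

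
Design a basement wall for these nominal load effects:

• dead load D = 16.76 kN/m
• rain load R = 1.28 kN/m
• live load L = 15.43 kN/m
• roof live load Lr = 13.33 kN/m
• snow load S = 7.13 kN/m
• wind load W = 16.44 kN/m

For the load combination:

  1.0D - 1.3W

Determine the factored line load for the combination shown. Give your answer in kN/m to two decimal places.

1.0(16.76) - 1.3(16.44) = 16.76 - 21.37 = -4.61
w_u = -4.61 kN/m.

-4.61 kN/m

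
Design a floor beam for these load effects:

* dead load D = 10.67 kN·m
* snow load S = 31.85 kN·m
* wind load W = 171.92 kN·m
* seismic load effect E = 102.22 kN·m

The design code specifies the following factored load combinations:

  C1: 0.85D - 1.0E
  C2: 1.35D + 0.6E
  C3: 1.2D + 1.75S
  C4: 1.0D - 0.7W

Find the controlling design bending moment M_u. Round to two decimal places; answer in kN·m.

C1: 0.85(10.67) - 1.0(102.22) = 9.07 - 102.22 = -93.15
C2: 1.35(10.67) + 0.6(102.22) = 75.74
C3: 1.2(10.67) + 1.75(31.85) = 12.80 + 55.74 = 68.54
C4: 1.0(10.67) - 0.7(171.92) = 10.67 - 120.34 = -109.67
Combination 2 governs: M_u = 75.74 kN·m.

75.74 kN·m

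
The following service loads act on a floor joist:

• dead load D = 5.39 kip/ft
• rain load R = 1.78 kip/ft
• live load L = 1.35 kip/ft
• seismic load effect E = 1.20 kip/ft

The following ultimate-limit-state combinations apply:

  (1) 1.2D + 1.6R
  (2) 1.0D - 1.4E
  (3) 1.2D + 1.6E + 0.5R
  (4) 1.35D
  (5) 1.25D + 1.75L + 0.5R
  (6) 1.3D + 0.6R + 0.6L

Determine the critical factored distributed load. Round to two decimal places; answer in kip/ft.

9.99 kip/ft

(1) 1.2(5.39) + 1.6(1.78) = 6.47 + 2.85 = 9.32
(2) 1.0(5.39) - 1.4(1.20) = 5.39 - 1.68 = 3.71
(3) 1.2(5.39) + 1.6(1.20) + 0.5(1.78) = 6.47 + 1.92 + 0.89 = 9.28
(4) 1.35(5.39) = 7.28
(5) 1.25(5.39) + 1.75(1.35) + 0.5(1.78) = 6.74 + 2.36 + 0.89 = 9.99
(6) 1.3(5.39) + 0.6(1.78) + 0.6(1.35) = 7.01 + 1.07 + 0.81 = 8.89
The controlling combination is 5, giving 9.99 kip/ft.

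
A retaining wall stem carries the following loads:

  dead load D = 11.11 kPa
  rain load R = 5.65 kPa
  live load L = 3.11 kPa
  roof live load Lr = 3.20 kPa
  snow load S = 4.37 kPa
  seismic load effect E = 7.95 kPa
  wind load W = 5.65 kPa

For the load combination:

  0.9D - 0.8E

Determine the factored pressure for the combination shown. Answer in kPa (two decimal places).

3.64 kPa

0.9(11.11) - 0.8(7.95) = 10.00 - 6.36 = 3.64
p_u = 3.64 kPa.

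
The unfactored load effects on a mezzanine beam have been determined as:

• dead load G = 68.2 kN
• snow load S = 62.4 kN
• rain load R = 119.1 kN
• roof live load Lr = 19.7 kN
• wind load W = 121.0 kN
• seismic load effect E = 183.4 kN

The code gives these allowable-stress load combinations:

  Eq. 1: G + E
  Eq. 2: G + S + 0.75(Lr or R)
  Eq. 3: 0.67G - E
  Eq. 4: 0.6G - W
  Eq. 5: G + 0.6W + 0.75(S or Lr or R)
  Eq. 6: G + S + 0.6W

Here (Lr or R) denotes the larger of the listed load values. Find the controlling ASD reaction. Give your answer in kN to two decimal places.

251.60 kN

(Lr or R) → R = 119.1 kN; (S or Lr or R) → R = 119.1 kN.
Eq. 1: 1.0(68.2) + 1.0(183.4) = 68.20 + 183.40 = 251.60
Eq. 2: 1.0(68.2) + 1.0(62.4) + 0.75(119.1) = 68.20 + 62.40 + 89.33 = 219.93
Eq. 3: 0.67(68.2) - 1.0(183.4) = 45.69 - 183.40 = -137.71
Eq. 4: 0.6(68.2) - 1.0(121.0) = 40.92 - 121.00 = -80.08
Eq. 5: 1.0(68.2) + 0.6(121.0) + 0.75(119.1) = 68.20 + 72.60 + 89.33 = 230.13
Eq. 6: 1.0(68.2) + 1.0(62.4) + 0.6(121.0) = 68.20 + 62.40 + 72.60 = 203.20
The controlling combination is 1, giving 251.60 kN.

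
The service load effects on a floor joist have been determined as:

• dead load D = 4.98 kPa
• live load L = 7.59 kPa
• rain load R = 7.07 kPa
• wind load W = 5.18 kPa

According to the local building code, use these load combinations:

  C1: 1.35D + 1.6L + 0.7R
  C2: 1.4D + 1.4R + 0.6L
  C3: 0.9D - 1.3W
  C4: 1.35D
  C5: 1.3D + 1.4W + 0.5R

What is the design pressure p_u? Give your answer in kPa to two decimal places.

C1: 1.35(4.98) + 1.6(7.59) + 0.7(7.07) = 23.82
C2: 1.4(4.98) + 1.4(7.07) + 0.6(7.59) = 6.97 + 9.90 + 4.55 = 21.42
C3: 0.9(4.98) - 1.3(5.18) = 4.48 - 6.73 = -2.25
C4: 1.35(4.98) = 6.72
C5: 1.3(4.98) + 1.4(5.18) + 0.5(7.07) = 6.47 + 7.25 + 3.54 = 17.26
The controlling combination is 1, giving 23.82 kPa.

23.82 kPa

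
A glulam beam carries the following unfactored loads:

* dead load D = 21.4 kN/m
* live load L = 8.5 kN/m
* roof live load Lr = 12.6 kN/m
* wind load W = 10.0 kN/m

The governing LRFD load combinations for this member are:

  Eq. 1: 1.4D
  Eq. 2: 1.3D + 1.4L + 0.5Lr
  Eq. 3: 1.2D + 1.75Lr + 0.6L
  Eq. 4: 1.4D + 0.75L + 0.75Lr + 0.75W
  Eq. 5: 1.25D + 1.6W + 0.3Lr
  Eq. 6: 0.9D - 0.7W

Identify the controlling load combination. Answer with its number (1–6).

Combination 4

Eq. 1: 1.4(21.4) = 29.96
Eq. 2: 1.3(21.4) + 1.4(8.5) + 0.5(12.6) = 27.82 + 11.90 + 6.30 = 46.02
Eq. 3: 1.2(21.4) + 1.75(12.6) + 0.6(8.5) = 25.68 + 22.05 + 5.10 = 52.83
Eq. 4: 1.4(21.4) + 0.75(8.5) + 0.75(12.6) + 0.75(10.0) = 29.96 + 6.38 + 9.45 + 7.50 = 53.29
Eq. 5: 1.25(21.4) + 1.6(10.0) + 0.3(12.6) = 26.75 + 16.00 + 3.78 = 46.53
Eq. 6: 0.9(21.4) - 0.7(10.0) = 19.26 - 7.00 = 12.26
The largest value is 53.29 kN/m from combination 4.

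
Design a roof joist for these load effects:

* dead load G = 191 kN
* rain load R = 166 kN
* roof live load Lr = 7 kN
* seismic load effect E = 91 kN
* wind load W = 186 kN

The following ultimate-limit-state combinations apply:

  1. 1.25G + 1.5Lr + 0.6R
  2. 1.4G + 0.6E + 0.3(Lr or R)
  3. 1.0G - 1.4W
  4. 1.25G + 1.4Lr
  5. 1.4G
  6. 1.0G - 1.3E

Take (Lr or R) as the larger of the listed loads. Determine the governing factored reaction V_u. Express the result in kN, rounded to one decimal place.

371.8 kN

(Lr or R) → R = 166 kN.
1. 1.25(191) + 1.5(7) + 0.6(166) = 238.8 + 10.5 + 99.6 = 348.9
2. 1.4(191) + 0.6(91) + 0.3(166) = 267.4 + 54.6 + 49.8 = 371.8
3. 1.0(191) - 1.4(186) = 191.0 - 260.4 = -69.4
4. 1.25(191) + 1.4(7) = 238.8 + 9.8 = 248.6
5. 1.4(191) = 267.4
6. 1.0(191) - 1.3(91) = 191.0 - 118.3 = 72.7
Maximum is from combination 2.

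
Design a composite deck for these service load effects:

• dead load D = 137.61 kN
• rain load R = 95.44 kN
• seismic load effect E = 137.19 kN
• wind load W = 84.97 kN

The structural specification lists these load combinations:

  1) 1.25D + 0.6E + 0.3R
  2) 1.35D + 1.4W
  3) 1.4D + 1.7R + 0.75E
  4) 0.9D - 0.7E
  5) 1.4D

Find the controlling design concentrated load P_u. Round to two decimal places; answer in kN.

1) 1.25(137.61) + 0.6(137.19) + 0.3(95.44) = 282.96
2) 1.35(137.61) + 1.4(84.97) = 304.73
3) 1.4(137.61) + 1.7(95.44) + 0.75(137.19) = 457.79
4) 0.9(137.61) - 0.7(137.19) = 27.82
5) 1.4(137.61) = 192.65
Combination 3 governs: P_u = 457.79 kN.

457.79 kN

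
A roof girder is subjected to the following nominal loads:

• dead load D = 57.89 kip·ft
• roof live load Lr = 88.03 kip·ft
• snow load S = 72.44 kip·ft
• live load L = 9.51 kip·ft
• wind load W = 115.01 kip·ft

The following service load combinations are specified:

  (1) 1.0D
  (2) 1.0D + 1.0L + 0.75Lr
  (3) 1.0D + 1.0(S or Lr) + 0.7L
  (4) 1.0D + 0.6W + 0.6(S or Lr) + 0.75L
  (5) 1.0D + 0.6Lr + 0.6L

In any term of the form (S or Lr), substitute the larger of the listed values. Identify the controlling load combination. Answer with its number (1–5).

Combination 4

(S or Lr) → Lr = 88.03 kip·ft.
(1) 1.0(57.89) = 57.89
(2) 1.0(57.89) + 1.0(9.51) + 0.75(88.03) = 57.89 + 9.51 + 66.02 = 133.42
(3) 1.0(57.89) + 1.0(88.03) + 0.7(9.51) = 57.89 + 88.03 + 6.66 = 152.58
(4) 1.0(57.89) + 0.6(115.01) + 0.6(88.03) + 0.75(9.51) = 57.89 + 69.01 + 52.82 + 7.13 = 186.85
(5) 1.0(57.89) + 0.6(88.03) + 0.6(9.51) = 116.41
The largest value is 186.85 kip·ft from combination 4.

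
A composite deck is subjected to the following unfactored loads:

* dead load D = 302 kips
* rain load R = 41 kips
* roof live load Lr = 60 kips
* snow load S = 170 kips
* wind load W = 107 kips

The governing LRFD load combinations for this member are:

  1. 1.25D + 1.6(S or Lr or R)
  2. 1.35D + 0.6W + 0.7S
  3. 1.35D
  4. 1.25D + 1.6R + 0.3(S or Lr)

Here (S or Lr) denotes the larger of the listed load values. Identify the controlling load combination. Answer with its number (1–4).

Combination 1

(S or Lr or R) → S = 170 kips; (S or Lr) → S = 170 kips.
1. 1.25(302) + 1.6(170) = 649.5
2. 1.35(302) + 0.6(107) + 0.7(170) = 590.9
3. 1.35(302) = 407.7
4. 1.25(302) + 1.6(41) + 0.3(170) = 494.1
The largest value is 649.5 kips from combination 1.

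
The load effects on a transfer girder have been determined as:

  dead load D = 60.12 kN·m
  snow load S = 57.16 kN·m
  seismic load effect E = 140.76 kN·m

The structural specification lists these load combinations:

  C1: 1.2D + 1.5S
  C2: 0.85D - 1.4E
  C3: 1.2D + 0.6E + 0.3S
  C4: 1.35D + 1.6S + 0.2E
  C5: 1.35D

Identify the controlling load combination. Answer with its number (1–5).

C1: 1.2(60.12) + 1.5(57.16) = 72.14 + 85.74 = 157.88
C2: 0.85(60.12) - 1.4(140.76) = 51.10 - 197.06 = -145.96
C3: 1.2(60.12) + 0.6(140.76) + 0.3(57.16) = 72.14 + 84.46 + 17.15 = 173.75
C4: 1.35(60.12) + 1.6(57.16) + 0.2(140.76) = 81.16 + 91.46 + 28.15 = 200.77
C5: 1.35(60.12) = 81.16
The largest value is 200.77 kN·m from combination 4.

Combination 4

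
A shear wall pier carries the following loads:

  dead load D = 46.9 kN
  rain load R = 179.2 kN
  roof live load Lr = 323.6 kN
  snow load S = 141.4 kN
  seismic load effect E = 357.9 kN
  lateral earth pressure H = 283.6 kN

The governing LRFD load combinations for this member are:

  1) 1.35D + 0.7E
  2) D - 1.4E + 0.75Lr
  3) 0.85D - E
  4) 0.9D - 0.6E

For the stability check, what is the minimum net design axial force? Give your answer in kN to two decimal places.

1) 1.35(46.9) + 0.7(357.9) = 313.85
2) 1.0(46.9) - 1.4(357.9) + 0.75(323.6) = -211.46
3) 0.85(46.9) - 1.0(357.9) = -318.04
4) 0.9(46.9) - 0.6(357.9) = -172.53
Combination 3 gives the minimum: -318.04 kN.

-318.04 kN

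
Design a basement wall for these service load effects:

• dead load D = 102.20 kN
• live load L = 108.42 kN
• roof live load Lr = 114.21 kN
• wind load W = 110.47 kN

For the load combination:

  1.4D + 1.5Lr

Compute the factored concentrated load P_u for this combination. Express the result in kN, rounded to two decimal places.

314.40 kN

1.4(102.20) + 1.5(114.21) = 143.08 + 171.32 = 314.40
P_u = 314.40 kN.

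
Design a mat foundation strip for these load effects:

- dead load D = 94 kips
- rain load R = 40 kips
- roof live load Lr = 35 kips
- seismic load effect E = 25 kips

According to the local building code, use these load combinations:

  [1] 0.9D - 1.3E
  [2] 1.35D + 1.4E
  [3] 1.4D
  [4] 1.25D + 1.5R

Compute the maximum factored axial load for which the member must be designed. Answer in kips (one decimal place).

[1] 0.9(94) - 1.3(25) = 52.1
[2] 1.35(94) + 1.4(25) = 161.9
[3] 1.4(94) = 131.6
[4] 1.25(94) + 1.5(40) = 177.5
Maximum is from combination 4.

177.5 kips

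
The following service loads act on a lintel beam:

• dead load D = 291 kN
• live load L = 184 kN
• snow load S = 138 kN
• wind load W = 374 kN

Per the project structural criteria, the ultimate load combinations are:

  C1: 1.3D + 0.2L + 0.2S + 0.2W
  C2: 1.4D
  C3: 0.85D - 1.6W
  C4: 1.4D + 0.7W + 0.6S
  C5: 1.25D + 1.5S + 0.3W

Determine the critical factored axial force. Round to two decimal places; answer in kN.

752.00 kN

C1: 1.3(291) + 0.2(184) + 0.2(138) + 0.2(374) = 378.30 + 36.80 + 27.60 + 74.80 = 517.50
C2: 1.4(291) = 407.40
C3: 0.85(291) - 1.6(374) = 247.35 - 598.40 = -351.05
C4: 1.4(291) + 0.7(374) + 0.6(138) = 407.40 + 261.80 + 82.80 = 752.00
C5: 1.25(291) + 1.5(138) + 0.3(374) = 363.75 + 207.00 + 112.20 = 682.95
Combination 4 governs: N_u = 752.00 kN.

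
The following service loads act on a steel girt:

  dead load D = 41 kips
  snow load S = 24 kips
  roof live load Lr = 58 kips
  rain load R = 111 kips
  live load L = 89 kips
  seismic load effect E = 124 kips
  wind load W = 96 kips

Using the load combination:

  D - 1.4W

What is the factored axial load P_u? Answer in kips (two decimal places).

1.0(41) - 1.4(96) = 41.00 - 134.40 = -93.40
P_u = -93.40 kips.

-93.40 kips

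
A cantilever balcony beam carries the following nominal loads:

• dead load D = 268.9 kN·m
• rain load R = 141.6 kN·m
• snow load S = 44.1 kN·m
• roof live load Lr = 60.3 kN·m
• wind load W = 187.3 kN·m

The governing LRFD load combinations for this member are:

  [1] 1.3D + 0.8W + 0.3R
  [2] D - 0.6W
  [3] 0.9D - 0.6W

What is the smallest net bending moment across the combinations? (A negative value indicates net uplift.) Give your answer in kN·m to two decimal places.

129.63 kN·m

[1] 1.3(268.9) + 0.8(187.3) + 0.3(141.6) = 349.57 + 149.84 + 42.48 = 541.89
[2] 1.0(268.9) - 0.6(187.3) = 268.90 - 112.38 = 156.52
[3] 0.9(268.9) - 0.6(187.3) = 242.01 - 112.38 = 129.63
Combination 3 gives the minimum: 129.63 kN·m.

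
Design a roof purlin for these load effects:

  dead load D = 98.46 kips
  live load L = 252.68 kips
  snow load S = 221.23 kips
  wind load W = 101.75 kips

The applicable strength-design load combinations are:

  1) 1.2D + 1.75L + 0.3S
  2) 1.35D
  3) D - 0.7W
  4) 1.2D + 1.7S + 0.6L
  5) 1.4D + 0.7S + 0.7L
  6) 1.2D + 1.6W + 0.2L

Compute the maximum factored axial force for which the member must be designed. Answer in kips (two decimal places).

1) 1.2(98.46) + 1.75(252.68) + 0.3(221.23) = 118.15 + 442.19 + 66.37 = 626.71
2) 1.35(98.46) = 132.92
3) 1.0(98.46) - 0.7(101.75) = 27.24
4) 1.2(98.46) + 1.7(221.23) + 0.6(252.68) = 118.15 + 376.09 + 151.61 = 645.85
5) 1.4(98.46) + 0.7(221.23) + 0.7(252.68) = 137.84 + 154.86 + 176.88 = 469.58
6) 1.2(98.46) + 1.6(101.75) + 0.2(252.68) = 118.15 + 162.80 + 50.54 = 331.49
The controlling combination is 4, giving 645.85 kips.

645.85 kips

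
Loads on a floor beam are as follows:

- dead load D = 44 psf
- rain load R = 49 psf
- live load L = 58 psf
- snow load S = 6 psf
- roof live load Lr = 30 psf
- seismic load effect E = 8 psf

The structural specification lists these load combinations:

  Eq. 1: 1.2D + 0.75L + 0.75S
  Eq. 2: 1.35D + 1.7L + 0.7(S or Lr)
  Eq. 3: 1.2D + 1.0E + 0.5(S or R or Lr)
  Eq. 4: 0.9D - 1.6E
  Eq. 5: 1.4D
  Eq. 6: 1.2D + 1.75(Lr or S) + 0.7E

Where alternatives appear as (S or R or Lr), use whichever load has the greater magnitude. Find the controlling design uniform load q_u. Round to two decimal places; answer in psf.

179.00 psf

(S or Lr) → Lr = 30 psf; (S or R or Lr) → R = 49 psf; (Lr or S) → Lr = 30 psf.
Eq. 1: 1.2(44) + 0.75(58) + 0.75(6) = 52.80 + 43.50 + 4.50 = 100.80
Eq. 2: 1.35(44) + 1.7(58) + 0.7(30) = 59.40 + 98.60 + 21.00 = 179.00
Eq. 3: 1.2(44) + 1.0(8) + 0.5(49) = 52.80 + 8.00 + 24.50 = 85.30
Eq. 4: 0.9(44) - 1.6(8) = 39.60 - 12.80 = 26.80
Eq. 5: 1.4(44) = 61.60
Eq. 6: 1.2(44) + 1.75(30) + 0.7(8) = 52.80 + 52.50 + 5.60 = 110.90
The controlling combination is 2, giving 179.00 psf.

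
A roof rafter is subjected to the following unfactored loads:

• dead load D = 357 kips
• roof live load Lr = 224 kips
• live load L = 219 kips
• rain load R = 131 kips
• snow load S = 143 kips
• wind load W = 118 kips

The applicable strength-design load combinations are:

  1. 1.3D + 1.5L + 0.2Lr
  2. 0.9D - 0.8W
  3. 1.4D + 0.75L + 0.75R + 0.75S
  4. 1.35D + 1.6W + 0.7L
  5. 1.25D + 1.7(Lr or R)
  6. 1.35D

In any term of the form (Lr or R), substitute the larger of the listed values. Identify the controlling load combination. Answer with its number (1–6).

(Lr or R) → Lr = 224 kips.
1. 1.3(357) + 1.5(219) + 0.2(224) = 837.4
2. 0.9(357) - 0.8(118) = 226.9
3. 1.4(357) + 0.75(219) + 0.75(131) + 0.75(143) = 869.6
4. 1.35(357) + 1.6(118) + 0.7(219) = 824.1
5. 1.25(357) + 1.7(224) = 827.1
6. 1.35(357) = 482.0
The largest value is 869.6 kips from combination 3.

Combination 3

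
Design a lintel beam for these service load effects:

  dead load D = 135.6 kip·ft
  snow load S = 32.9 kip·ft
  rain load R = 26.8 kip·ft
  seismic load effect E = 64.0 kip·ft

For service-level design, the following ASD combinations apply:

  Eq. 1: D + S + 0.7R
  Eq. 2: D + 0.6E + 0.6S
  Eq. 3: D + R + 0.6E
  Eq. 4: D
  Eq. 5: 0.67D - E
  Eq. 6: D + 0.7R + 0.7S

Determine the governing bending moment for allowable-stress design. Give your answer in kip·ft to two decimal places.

Eq. 1: 1.0(135.6) + 1.0(32.9) + 0.7(26.8) = 187.26
Eq. 2: 1.0(135.6) + 0.6(64.0) + 0.6(32.9) = 193.74
Eq. 3: 1.0(135.6) + 1.0(26.8) + 0.6(64.0) = 200.80
Eq. 4: 1.0(135.6) = 135.60
Eq. 5: 0.67(135.6) - 1.0(64.0) = 26.85
Eq. 6: 1.0(135.6) + 0.7(26.8) + 0.7(32.9) = 177.39
Combination 3 governs: M = 200.80 kip·ft.

200.80 kip·ft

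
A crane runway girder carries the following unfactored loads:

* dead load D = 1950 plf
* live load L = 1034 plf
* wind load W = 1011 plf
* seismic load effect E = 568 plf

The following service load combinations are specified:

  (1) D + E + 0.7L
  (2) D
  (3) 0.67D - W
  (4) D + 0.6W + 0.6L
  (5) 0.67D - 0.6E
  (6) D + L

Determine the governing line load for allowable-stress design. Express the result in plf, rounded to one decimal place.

(1) 1.0(1950) + 1.0(568) + 0.7(1034) = 1950.0 + 568.0 + 723.8 = 3241.8
(2) 1.0(1950) = 1950.0
(3) 0.67(1950) - 1.0(1011) = 1306.5 - 1011.0 = 295.5
(4) 1.0(1950) + 0.6(1011) + 0.6(1034) = 1950.0 + 606.6 + 620.4 = 3177.0
(5) 0.67(1950) - 0.6(568) = 1306.5 - 340.8 = 965.7
(6) 1.0(1950) + 1.0(1034) = 1950.0 + 1034.0 = 2984.0
The controlling combination is 1, giving 3241.8 plf.

3241.8 plf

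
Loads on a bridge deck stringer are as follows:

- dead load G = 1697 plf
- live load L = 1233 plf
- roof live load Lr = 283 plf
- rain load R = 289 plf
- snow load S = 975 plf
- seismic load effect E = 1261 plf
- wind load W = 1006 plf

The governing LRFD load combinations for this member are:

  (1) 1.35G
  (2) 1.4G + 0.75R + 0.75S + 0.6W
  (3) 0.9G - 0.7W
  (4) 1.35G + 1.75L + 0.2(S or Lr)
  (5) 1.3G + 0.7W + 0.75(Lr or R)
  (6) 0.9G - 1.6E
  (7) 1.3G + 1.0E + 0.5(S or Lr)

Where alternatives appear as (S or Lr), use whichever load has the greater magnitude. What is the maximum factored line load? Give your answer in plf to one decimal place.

(S or Lr) → S = 975 plf; (Lr or R) → R = 289 plf.
(1) 1.35(1697) = 2291.0
(2) 1.4(1697) + 0.75(289) + 0.75(975) + 0.6(1006) = 3927.4
(3) 0.9(1697) - 0.7(1006) = 1527.3 - 704.2 = 823.1
(4) 1.35(1697) + 1.75(1233) + 0.2(975) = 4643.7
(5) 1.3(1697) + 0.7(1006) + 0.75(289) = 2206.1 + 704.2 + 216.8 = 3127.1
(6) 0.9(1697) - 1.6(1261) = 1527.3 - 2017.6 = -490.3
(7) 1.3(1697) + 1.0(1261) + 0.5(975) = 2206.1 + 1261.0 + 487.5 = 3954.6
Combination 4 governs: w_u = 4643.7 plf.

4643.7 plf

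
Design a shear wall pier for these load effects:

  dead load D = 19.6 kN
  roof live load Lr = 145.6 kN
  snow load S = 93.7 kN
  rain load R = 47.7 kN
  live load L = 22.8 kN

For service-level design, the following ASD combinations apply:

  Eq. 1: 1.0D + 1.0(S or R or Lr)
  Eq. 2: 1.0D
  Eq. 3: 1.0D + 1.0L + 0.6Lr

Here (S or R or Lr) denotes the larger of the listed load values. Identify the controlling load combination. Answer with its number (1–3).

Combination 1

(S or R or Lr) → Lr = 145.6 kN.
Eq. 1: 1.0(19.6) + 1.0(145.6) = 19.60 + 145.60 = 165.20
Eq. 2: 1.0(19.6) = 19.60
Eq. 3: 1.0(19.6) + 1.0(22.8) + 0.6(145.6) = 19.60 + 22.80 + 87.36 = 129.76
The largest value is 165.20 kN from combination 1.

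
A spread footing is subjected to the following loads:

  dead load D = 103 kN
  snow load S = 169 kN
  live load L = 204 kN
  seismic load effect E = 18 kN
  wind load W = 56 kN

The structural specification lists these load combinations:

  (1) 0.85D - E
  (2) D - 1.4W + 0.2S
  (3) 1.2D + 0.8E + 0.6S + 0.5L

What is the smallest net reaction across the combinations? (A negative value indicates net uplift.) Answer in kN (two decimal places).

58.40 kN

(1) 0.85(103) - 1.0(18) = 87.55 - 18.00 = 69.55
(2) 1.0(103) - 1.4(56) + 0.2(169) = 103.00 - 78.40 + 33.80 = 58.40
(3) 1.2(103) + 0.8(18) + 0.6(169) + 0.5(204) = 123.60 + 14.40 + 101.40 + 102.00 = 341.40
Combination 2 gives the minimum: 58.40 kN.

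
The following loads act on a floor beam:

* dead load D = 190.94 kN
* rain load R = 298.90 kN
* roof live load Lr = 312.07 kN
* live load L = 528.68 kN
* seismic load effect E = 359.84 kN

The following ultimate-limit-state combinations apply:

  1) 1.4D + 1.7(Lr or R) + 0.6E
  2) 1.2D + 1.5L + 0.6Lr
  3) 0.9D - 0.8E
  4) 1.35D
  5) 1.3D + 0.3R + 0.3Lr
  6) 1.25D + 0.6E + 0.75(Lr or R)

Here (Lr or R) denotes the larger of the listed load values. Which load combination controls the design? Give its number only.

(Lr or R) → Lr = 312.07 kN.
1) 1.4(190.94) + 1.7(312.07) + 0.6(359.84) = 1013.74
2) 1.2(190.94) + 1.5(528.68) + 0.6(312.07) = 1209.39
3) 0.9(190.94) - 0.8(359.84) = -116.03
4) 1.35(190.94) = 257.77
5) 1.3(190.94) + 0.3(298.90) + 0.3(312.07) = 431.51
6) 1.25(190.94) + 0.6(359.84) + 0.75(312.07) = 688.63
The largest value is 1209.39 kN from combination 2.

Combination 2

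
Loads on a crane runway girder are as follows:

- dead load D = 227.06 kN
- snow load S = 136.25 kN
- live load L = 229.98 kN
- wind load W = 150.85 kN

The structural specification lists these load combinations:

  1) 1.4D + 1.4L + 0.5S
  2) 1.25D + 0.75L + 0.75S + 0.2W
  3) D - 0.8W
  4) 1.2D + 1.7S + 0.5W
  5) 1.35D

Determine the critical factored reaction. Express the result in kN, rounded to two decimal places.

1) 1.4(227.06) + 1.4(229.98) + 0.5(136.25) = 707.98
2) 1.25(227.06) + 0.75(229.98) + 0.75(136.25) + 0.2(150.85) = 588.67
3) 1.0(227.06) - 0.8(150.85) = 106.38
4) 1.2(227.06) + 1.7(136.25) + 0.5(150.85) = 579.52
5) 1.35(227.06) = 306.53
The controlling combination is 1, giving 707.98 kN.

707.98 kN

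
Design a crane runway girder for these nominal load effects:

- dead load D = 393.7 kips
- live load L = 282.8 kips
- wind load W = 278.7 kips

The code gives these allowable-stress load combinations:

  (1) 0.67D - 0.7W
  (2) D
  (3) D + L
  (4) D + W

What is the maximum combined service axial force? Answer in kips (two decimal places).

676.50 kips

(1) 0.67(393.7) - 0.7(278.7) = 263.78 - 195.09 = 68.69
(2) 1.0(393.7) = 393.70
(3) 1.0(393.7) + 1.0(282.8) = 393.70 + 282.80 = 676.50
(4) 1.0(393.7) + 1.0(278.7) = 393.70 + 278.70 = 672.40
Combination 3 governs: P = 676.50 kips.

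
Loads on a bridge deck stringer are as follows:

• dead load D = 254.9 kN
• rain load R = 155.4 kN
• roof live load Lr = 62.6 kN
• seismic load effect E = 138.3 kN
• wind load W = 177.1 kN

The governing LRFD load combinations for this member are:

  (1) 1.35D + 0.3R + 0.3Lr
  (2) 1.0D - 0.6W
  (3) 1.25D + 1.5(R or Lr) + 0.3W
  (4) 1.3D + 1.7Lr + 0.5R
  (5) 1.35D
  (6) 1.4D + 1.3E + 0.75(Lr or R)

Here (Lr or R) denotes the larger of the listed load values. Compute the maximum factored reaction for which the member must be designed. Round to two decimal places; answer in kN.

(R or Lr) → R = 155.4 kN; (Lr or R) → R = 155.4 kN.
(1) 1.35(254.9) + 0.3(155.4) + 0.3(62.6) = 344.12 + 46.62 + 18.78 = 409.52
(2) 1.0(254.9) - 0.6(177.1) = 254.90 - 106.26 = 148.64
(3) 1.25(254.9) + 1.5(155.4) + 0.3(177.1) = 318.63 + 233.10 + 53.13 = 604.86
(4) 1.3(254.9) + 1.7(62.6) + 0.5(155.4) = 331.37 + 106.42 + 77.70 = 515.49
(5) 1.35(254.9) = 344.12
(6) 1.4(254.9) + 1.3(138.3) + 0.75(155.4) = 356.86 + 179.79 + 116.55 = 653.20
Maximum is from combination 6.

653.20 kN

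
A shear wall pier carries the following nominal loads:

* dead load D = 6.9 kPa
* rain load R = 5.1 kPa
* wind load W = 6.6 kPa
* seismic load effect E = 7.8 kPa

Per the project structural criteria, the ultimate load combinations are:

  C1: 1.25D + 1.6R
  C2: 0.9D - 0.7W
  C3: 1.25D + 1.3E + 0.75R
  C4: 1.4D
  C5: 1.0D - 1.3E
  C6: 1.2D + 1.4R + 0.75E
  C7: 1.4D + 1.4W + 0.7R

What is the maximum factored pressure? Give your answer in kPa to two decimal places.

C1: 1.25(6.9) + 1.6(5.1) = 8.63 + 8.16 = 16.79
C2: 0.9(6.9) - 0.7(6.6) = 6.21 - 4.62 = 1.59
C3: 1.25(6.9) + 1.3(7.8) + 0.75(5.1) = 22.59
C4: 1.4(6.9) = 9.66
C5: 1.0(6.9) - 1.3(7.8) = 6.90 - 10.14 = -3.24
C6: 1.2(6.9) + 1.4(5.1) + 0.75(7.8) = 8.28 + 7.14 + 5.85 = 21.27
C7: 1.4(6.9) + 1.4(6.6) + 0.7(5.1) = 9.66 + 9.24 + 3.57 = 22.47
The controlling combination is 3, giving 22.59 kPa.

22.59 kPa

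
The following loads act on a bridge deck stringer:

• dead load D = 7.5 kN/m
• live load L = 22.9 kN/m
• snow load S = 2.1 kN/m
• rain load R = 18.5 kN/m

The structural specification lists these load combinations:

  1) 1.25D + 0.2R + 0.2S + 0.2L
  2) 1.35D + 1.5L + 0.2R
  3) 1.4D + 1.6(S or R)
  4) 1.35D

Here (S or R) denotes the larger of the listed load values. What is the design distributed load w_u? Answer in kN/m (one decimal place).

(S or R) → R = 18.5 kN/m.
1) 1.25(7.5) + 0.2(18.5) + 0.2(2.1) + 0.2(22.9) = 9.4 + 3.7 + 0.4 + 4.6 = 18.1
2) 1.35(7.5) + 1.5(22.9) + 0.2(18.5) = 10.1 + 34.4 + 3.7 = 48.2
3) 1.4(7.5) + 1.6(18.5) = 10.5 + 29.6 = 40.1
4) 1.35(7.5) = 10.1
Maximum is from combination 2.

48.2 kN/m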